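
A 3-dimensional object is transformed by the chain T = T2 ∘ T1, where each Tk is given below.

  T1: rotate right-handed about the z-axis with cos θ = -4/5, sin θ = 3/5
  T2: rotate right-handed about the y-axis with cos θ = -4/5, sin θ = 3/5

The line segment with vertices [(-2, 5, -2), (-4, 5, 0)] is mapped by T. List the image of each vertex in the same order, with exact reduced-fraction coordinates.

T1 rotate right-handed about the z-axis with cos θ = -4/5, sin θ = 3/5: (-2, 5, -2) → (-7/5, -26/5, -2); (-4, 5, 0) → (1/5, -32/5, 0)
T2 rotate right-handed about the y-axis with cos θ = -4/5, sin θ = 3/5: (-7/5, -26/5, -2) → (-2/25, -26/5, 61/25); (1/5, -32/5, 0) → (-4/25, -32/5, -3/25)

image vertices: (-2/25, -26/5, 61/25), (-4/25, -32/5, -3/25)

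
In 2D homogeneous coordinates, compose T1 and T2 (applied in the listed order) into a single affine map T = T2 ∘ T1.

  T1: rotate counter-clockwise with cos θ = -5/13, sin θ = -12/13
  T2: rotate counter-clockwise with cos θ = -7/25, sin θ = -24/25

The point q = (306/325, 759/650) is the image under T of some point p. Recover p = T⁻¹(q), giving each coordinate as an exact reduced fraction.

T1 = [-5/13 12/13 0; -12/13 -5/13 0; 0 0 1]
T2·T1 = [-253/325 -204/325 0; 204/325 -253/325 0; 0 0 1]
det M = 1; M⁻¹ = [-253/325 204/325 0; -204/325 -253/325 0; 0 0 1]
M⁻¹ · (306/325, 759/650)ᵀ = (0, -3/2)ᵀ

p = (0, -3/2)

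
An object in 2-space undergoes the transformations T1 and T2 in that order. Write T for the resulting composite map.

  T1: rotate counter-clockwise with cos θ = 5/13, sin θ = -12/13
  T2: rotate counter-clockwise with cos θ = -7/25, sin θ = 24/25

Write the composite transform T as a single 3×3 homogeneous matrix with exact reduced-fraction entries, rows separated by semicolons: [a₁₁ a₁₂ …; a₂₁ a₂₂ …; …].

T1 = [5/13 12/13 0; -12/13 5/13 0; 0 0 1]
T2·T1 = [253/325 -204/325 0; 204/325 253/325 0; 0 0 1]

T = [253/325 -204/325 0; 204/325 253/325 0; 0 0 1]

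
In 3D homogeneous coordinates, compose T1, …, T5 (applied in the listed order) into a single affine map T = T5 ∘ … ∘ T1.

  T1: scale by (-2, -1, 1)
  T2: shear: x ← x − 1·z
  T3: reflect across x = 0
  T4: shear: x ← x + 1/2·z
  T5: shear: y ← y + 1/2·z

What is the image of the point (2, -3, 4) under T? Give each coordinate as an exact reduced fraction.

T(p) = (10, 5, 4)

T1 scale by (-2, -1, 1): (2, -3, 4) → (-4, 3, 4)
T2 shear: x ← x − 1·z: (-4, 3, 4) → (-8, 3, 4)
T3 reflect across x = 0: (-8, 3, 4) → (8, 3, 4)
T4 shear: x ← x + 1/2·z: (8, 3, 4) → (10, 3, 4)
T5 shear: y ← y + 1/2·z: (10, 3, 4) → (10, 5, 4)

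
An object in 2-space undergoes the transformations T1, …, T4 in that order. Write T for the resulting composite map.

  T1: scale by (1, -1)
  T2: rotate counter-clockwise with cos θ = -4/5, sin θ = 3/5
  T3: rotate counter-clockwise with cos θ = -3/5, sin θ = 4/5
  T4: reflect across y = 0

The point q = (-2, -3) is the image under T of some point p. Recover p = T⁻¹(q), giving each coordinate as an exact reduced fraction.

p = (-3, 2)

T1 = [1 0 0; 0 -1 0; 0 0 1]
T2·T1 = [-4/5 3/5 0; 3/5 4/5 0; 0 0 1]
T3·…·T1 = [0 -1 0; -1 0 0; 0 0 1]
T4·…·T1 = [0 -1 0; 1 0 0; 0 0 1]
det M = 1; M⁻¹ = [0 1 0; -1 0 0; 0 0 1]
M⁻¹ · (-2, -3)ᵀ = (-3, 2)ᵀ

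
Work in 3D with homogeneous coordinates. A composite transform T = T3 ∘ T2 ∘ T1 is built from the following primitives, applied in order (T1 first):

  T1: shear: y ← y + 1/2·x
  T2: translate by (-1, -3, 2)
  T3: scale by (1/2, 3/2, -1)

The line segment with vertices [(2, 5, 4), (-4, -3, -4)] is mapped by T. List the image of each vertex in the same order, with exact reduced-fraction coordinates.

T1 shear: y ← y + 1/2·x: (2, 5, 4) → (2, 6, 4); (-4, -3, -4) → (-4, -5, -4)
T2 translate by (-1, -3, 2): (2, 6, 4) → (1, 3, 6); (-4, -5, -4) → (-5, -8, -2)
T3 scale by (1/2, 3/2, -1): (1, 3, 6) → (1/2, 9/2, -6); (-5, -8, -2) → (-5/2, -12, 2)

image vertices: (1/2, 9/2, -6), (-5/2, -12, 2)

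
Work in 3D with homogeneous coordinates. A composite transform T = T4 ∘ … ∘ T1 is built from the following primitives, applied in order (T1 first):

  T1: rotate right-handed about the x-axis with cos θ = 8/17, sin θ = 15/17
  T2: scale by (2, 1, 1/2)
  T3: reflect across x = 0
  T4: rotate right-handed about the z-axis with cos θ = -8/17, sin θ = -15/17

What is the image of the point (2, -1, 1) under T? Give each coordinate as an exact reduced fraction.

T(p) = (199/289, 1204/289, -7/34)

T1 rotate right-handed about the x-axis with cos θ = 8/17, sin θ = 15/17: (2, -1, 1) → (2, -23/17, -7/17)
T2 scale by (2, 1, 1/2): (2, -23/17, -7/17) → (4, -23/17, -7/34)
T3 reflect across x = 0: (4, -23/17, -7/34) → (-4, -23/17, -7/34)
T4 rotate right-handed about the z-axis with cos θ = -8/17, sin θ = -15/17: (-4, -23/17, -7/34) → (199/289, 1204/289, -7/34)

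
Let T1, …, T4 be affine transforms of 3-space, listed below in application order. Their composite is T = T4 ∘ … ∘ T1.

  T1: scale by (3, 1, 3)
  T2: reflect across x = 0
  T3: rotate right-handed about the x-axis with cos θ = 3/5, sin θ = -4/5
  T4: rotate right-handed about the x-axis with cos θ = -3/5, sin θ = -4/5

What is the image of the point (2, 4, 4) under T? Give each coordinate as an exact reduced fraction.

T(p) = (-6, -4, -12)

T1 scale by (3, 1, 3): (2, 4, 4) → (6, 4, 12)
T2 reflect across x = 0: (6, 4, 12) → (-6, 4, 12)
T3 rotate right-handed about the x-axis with cos θ = 3/5, sin θ = -4/5: (-6, 4, 12) → (-6, 12, 4)
T4 rotate right-handed about the x-axis with cos θ = -3/5, sin θ = -4/5: (-6, 12, 4) → (-6, -4, -12)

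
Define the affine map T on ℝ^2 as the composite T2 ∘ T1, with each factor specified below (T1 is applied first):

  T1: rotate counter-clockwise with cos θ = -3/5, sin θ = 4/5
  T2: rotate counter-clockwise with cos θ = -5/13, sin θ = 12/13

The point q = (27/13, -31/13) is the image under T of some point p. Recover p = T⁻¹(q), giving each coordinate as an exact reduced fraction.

T1 = [-3/5 -4/5 0; 4/5 -3/5 0; 0 0 1]
T2·T1 = [-33/65 56/65 0; -56/65 -33/65 0; 0 0 1]
det M = 1; M⁻¹ = [-33/65 -56/65 0; 56/65 -33/65 0; 0 0 1]
M⁻¹ · (27/13, -31/13)ᵀ = (1, 3)ᵀ

p = (1, 3)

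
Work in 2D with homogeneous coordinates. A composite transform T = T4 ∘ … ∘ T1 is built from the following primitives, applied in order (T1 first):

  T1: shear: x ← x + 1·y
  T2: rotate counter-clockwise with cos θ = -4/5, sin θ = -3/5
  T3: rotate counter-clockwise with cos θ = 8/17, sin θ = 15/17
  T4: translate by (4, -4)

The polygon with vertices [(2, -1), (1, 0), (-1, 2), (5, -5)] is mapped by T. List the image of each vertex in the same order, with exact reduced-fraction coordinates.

T1 shear: x ← x + 1·y: (2, -1) → (1, -1); (1, 0) → (1, 0); (-1, 2) → (1, 2); (5, -5) → (0, -5)
T2 rotate counter-clockwise with cos θ = -4/5, sin θ = -3/5: (1, -1) → (-7/5, 1/5); (1, 0) → (-4/5, -3/5); (1, 2) → (2/5, -11/5); (0, -5) → (-3, 4)
T3 rotate counter-clockwise with cos θ = 8/17, sin θ = 15/17: (-7/5, 1/5) → (-71/85, -97/85); (-4/5, -3/5) → (13/85, -84/85); (2/5, -11/5) → (181/85, -58/85); (-3, 4) → (-84/17, -13/17)
T4 translate by (4, -4): (-71/85, -97/85) → (269/85, -437/85); (13/85, -84/85) → (353/85, -424/85); (181/85, -58/85) → (521/85, -398/85); (-84/17, -13/17) → (-16/17, -81/17)

image vertices: (269/85, -437/85), (353/85, -424/85), (521/85, -398/85), (-16/17, -81/17)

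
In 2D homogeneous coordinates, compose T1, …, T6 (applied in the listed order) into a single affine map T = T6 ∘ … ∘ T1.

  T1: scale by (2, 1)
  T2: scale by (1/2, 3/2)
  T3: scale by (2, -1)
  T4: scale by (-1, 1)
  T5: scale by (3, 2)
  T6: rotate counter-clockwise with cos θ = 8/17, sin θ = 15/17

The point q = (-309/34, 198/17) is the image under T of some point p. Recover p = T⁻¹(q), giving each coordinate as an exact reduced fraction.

T1 = [2 0 0; 0 1 0; 0 0 1]
T2·T1 = [1 0 0; 0 3/2 0; 0 0 1]
T3·…·T1 = [2 0 0; 0 -3/2 0; 0 0 1]
T4·…·T1 = [-2 0 0; 0 -3/2 0; 0 0 1]
T5·…·T1 = [-6 0 0; 0 -3 0; 0 0 1]
T6·…·T1 = [-48/17 45/17 0; -90/17 -24/17 0; 0 0 1]
det M = 18; M⁻¹ = [-4/51 -5/34 0; 5/17 -8/51 0; 0 0 1]
M⁻¹ · (-309/34, 198/17)ᵀ = (-1, -9/2)ᵀ

p = (-1, -9/2)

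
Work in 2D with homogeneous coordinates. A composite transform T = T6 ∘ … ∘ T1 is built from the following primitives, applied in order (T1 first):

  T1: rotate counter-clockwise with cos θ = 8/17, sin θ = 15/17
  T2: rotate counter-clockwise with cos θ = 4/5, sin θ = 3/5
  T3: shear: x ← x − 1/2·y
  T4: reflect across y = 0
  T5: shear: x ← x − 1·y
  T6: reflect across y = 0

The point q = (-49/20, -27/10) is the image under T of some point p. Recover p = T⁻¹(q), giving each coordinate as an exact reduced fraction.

T1 = [8/17 -15/17 0; 15/17 8/17 0; 0 0 1]
T2·T1 = [-13/85 -84/85 0; 84/85 -13/85 0; 0 0 1]
T3·…·T1 = [-11/17 -31/34 0; 84/85 -13/85 0; 0 0 1]
T4·…·T1 = [-11/17 -31/34 0; -84/85 13/85 0; 0 0 1]
T5·…·T1 = [29/85 -181/170 0; -84/85 13/85 0; 0 0 1]
T6·…·T1 = [29/85 -181/170 0; 84/85 -13/85 0; 0 0 1]
det M = 1; M⁻¹ = [-13/85 181/170 0; -84/85 29/85 0; 0 0 1]
M⁻¹ · (-49/20, -27/10)ᵀ = (-5/2, 3/2)ᵀ

p = (-5/2, 3/2)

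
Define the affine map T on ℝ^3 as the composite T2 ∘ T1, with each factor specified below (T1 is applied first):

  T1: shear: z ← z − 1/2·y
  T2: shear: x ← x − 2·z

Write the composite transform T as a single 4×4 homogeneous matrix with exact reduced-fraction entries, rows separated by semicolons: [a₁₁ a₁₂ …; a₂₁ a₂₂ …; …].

T1 = [1 0 0 0; 0 1 0 0; 0 -1/2 1 0; 0 0 0 1]
T2·T1 = [1 1 -2 0; 0 1 0 0; 0 -1/2 1 0; 0 0 0 1]

T = [1 1 -2 0; 0 1 0 0; 0 -1/2 1 0; 0 0 0 1]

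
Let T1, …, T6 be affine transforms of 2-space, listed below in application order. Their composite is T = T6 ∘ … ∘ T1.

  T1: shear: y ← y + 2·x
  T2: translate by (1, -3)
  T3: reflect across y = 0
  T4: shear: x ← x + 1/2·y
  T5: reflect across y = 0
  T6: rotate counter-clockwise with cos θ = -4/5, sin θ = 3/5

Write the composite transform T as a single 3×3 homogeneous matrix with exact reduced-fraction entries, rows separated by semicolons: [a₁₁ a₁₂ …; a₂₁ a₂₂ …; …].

T1 = [1 0 0; 2 1 0; 0 0 1]
T2·T1 = [1 0 1; 2 1 -3; 0 0 1]
T3·…·T1 = [1 0 1; -2 -1 3; 0 0 1]
T4·…·T1 = [0 -1/2 5/2; -2 -1 3; 0 0 1]
T5·…·T1 = [0 -1/2 5/2; 2 1 -3; 0 0 1]
T6·…·T1 = [-6/5 -1/5 -1/5; -8/5 -11/10 39/10; 0 0 1]

T = [-6/5 -1/5 -1/5; -8/5 -11/10 39/10; 0 0 1]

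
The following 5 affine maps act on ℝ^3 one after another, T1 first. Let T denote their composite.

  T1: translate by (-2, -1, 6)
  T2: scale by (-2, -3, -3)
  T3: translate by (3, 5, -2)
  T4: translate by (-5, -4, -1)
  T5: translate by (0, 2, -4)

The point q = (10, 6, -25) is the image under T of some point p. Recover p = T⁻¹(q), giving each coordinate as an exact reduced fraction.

p = (-4, 0, 0)

T1 = [1 0 0 -2; 0 1 0 -1; 0 0 1 6; 0 0 0 1]
T2·T1 = [-2 0 0 4; 0 -3 0 3; 0 0 -3 -18; 0 0 0 1]
T3·…·T1 = [-2 0 0 7; 0 -3 0 8; 0 0 -3 -20; 0 0 0 1]
T4·…·T1 = [-2 0 0 2; 0 -3 0 4; 0 0 -3 -21; 0 0 0 1]
T5·…·T1 = [-2 0 0 2; 0 -3 0 6; 0 0 -3 -25; 0 0 0 1]
det M = -18; M⁻¹ = [-1/2 0 0 1; 0 -1/3 0 2; 0 0 -1/3 -25/3; 0 0 0 1]
M⁻¹ · (10, 6, -25)ᵀ = (-4, 0, 0)ᵀ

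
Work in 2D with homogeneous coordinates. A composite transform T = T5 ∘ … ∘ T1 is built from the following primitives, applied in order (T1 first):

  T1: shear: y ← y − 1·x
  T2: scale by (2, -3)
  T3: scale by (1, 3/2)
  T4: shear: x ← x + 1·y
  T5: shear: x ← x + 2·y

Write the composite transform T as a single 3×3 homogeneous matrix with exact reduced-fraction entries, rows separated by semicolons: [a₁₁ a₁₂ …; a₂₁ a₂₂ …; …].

T = [31/2 -27/2 0; 9/2 -9/2 0; 0 0 1]

T1 = [1 0 0; -1 1 0; 0 0 1]
T2·T1 = [2 0 0; 3 -3 0; 0 0 1]
T3·…·T1 = [2 0 0; 9/2 -9/2 0; 0 0 1]
T4·…·T1 = [13/2 -9/2 0; 9/2 -9/2 0; 0 0 1]
T5·…·T1 = [31/2 -27/2 0; 9/2 -9/2 0; 0 0 1]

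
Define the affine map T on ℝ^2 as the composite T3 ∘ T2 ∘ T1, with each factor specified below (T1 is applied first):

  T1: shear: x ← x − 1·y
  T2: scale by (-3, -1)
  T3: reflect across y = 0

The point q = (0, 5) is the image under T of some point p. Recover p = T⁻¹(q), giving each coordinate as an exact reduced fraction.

T1 = [1 -1 0; 0 1 0; 0 0 1]
T2·T1 = [-3 3 0; 0 -1 0; 0 0 1]
T3·…·T1 = [-3 3 0; 0 1 0; 0 0 1]
det M = -3; M⁻¹ = [-1/3 1 0; 0 1 0; 0 0 1]
M⁻¹ · (0, 5)ᵀ = (5, 5)ᵀ

p = (5, 5)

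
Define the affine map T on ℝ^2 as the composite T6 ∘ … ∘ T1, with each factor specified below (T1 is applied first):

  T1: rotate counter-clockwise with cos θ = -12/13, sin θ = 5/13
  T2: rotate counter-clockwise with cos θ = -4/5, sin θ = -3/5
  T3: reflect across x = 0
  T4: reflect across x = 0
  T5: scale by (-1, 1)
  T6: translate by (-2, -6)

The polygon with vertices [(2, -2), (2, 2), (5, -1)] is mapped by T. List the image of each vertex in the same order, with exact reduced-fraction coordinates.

image vertices: (-288/65, -484/65), (-224/65, -232/65), (-461/65, -373/65)

T1 rotate counter-clockwise with cos θ = -12/13, sin θ = 5/13: (2, -2) → (-14/13, 34/13); (2, 2) → (-34/13, -14/13); (5, -1) → (-55/13, 37/13)
T2 rotate counter-clockwise with cos θ = -4/5, sin θ = -3/5: (-14/13, 34/13) → (158/65, -94/65); (-34/13, -14/13) → (94/65, 158/65); (-55/13, 37/13) → (331/65, 17/65)
T3 reflect across x = 0: (158/65, -94/65) → (-158/65, -94/65); (94/65, 158/65) → (-94/65, 158/65); (331/65, 17/65) → (-331/65, 17/65)
T4 reflect across x = 0: (-158/65, -94/65) → (158/65, -94/65); (-94/65, 158/65) → (94/65, 158/65); (-331/65, 17/65) → (331/65, 17/65)
T5 scale by (-1, 1): (158/65, -94/65) → (-158/65, -94/65); (94/65, 158/65) → (-94/65, 158/65); (331/65, 17/65) → (-331/65, 17/65)
T6 translate by (-2, -6): (-158/65, -94/65) → (-288/65, -484/65); (-94/65, 158/65) → (-224/65, -232/65); (-331/65, 17/65) → (-461/65, -373/65)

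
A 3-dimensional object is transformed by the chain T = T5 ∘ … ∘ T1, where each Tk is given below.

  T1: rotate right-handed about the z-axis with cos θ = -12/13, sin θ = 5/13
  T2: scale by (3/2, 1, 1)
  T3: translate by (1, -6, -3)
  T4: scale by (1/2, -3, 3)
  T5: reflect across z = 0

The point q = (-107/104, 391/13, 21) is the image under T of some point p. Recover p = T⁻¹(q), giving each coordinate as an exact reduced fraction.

p = (1/3, 9/2, -4)

T1 = [-12/13 -5/13 0 0; 5/13 -12/13 0 0; 0 0 1 0; 0 0 0 1]
T2·T1 = [-18/13 -15/26 0 0; 5/13 -12/13 0 0; 0 0 1 0; 0 0 0 1]
T3·…·T1 = [-18/13 -15/26 0 1; 5/13 -12/13 0 -6; 0 0 1 -3; 0 0 0 1]
T4·…·T1 = [-9/13 -15/52 0 1/2; -15/13 36/13 0 18; 0 0 3 -9; 0 0 0 1]
T5·…·T1 = [-9/13 -15/52 0 1/2; -15/13 36/13 0 18; 0 0 -3 9; 0 0 0 1]
det M = 27/4; M⁻¹ = [-16/13 -5/39 0 38/13; -20/39 4/13 0 -206/39; 0 0 -1/3 3; 0 0 0 1]
M⁻¹ · (-107/104, 391/13, 21)ᵀ = (1/3, 9/2, -4)ᵀ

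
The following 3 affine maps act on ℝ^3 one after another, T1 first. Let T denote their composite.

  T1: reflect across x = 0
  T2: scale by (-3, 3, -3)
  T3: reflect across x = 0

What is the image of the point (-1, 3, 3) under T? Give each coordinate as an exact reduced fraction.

T(p) = (3, 9, -9)

T1 reflect across x = 0: (-1, 3, 3) → (1, 3, 3)
T2 scale by (-3, 3, -3): (1, 3, 3) → (-3, 9, -9)
T3 reflect across x = 0: (-3, 9, -9) → (3, 9, -9)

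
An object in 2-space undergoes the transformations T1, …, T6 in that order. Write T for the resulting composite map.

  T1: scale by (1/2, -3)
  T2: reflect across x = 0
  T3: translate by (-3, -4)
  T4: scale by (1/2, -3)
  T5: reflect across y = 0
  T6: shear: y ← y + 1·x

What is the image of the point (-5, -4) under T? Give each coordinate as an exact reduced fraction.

T(p) = (-1/4, 95/4)

T1 scale by (1/2, -3): (-5, -4) → (-5/2, 12)
T2 reflect across x = 0: (-5/2, 12) → (5/2, 12)
T3 translate by (-3, -4): (5/2, 12) → (-1/2, 8)
T4 scale by (1/2, -3): (-1/2, 8) → (-1/4, -24)
T5 reflect across y = 0: (-1/4, -24) → (-1/4, 24)
T6 shear: y ← y + 1·x: (-1/4, 24) → (-1/4, 95/4)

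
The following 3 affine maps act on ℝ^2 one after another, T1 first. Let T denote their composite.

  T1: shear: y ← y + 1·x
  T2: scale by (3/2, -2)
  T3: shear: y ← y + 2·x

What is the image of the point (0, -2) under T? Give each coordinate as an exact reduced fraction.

T(p) = (0, 4)

T1 shear: y ← y + 1·x: (0, -2) → (0, -2)
T2 scale by (3/2, -2): (0, -2) → (0, 4)
T3 shear: y ← y + 2·x: (0, 4) → (0, 4)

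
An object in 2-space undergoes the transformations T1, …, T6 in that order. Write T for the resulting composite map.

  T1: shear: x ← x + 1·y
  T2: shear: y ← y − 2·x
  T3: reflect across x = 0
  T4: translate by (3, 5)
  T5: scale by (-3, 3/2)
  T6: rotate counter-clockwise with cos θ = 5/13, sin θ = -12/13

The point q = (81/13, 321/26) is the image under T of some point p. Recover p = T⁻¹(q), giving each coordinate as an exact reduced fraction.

T1 = [1 1 0; 0 1 0; 0 0 1]
T2·T1 = [1 1 0; -2 -1 0; 0 0 1]
T3·…·T1 = [-1 -1 0; -2 -1 0; 0 0 1]
T4·…·T1 = [-1 -1 3; -2 -1 5; 0 0 1]
T5·…·T1 = [3 3 -9; -3 -3/2 15/2; 0 0 1]
T6·…·T1 = [-21/13 -3/13 45/13; -51/13 -87/26 291/26; 0 0 1]
det M = 9/2; M⁻¹ = [-29/39 2/39 2; 34/39 -14/39 1; 0 0 1]
M⁻¹ · (81/13, 321/26)ᵀ = (-2, 2)ᵀ

p = (-2, 2)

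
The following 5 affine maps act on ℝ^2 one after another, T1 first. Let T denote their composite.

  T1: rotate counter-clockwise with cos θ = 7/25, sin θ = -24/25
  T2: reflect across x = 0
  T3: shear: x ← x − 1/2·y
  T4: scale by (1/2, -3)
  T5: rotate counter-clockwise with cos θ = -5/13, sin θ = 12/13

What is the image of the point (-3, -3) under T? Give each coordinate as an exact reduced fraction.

T(p) = (513/100, 18/5)

T1 rotate counter-clockwise with cos θ = 7/25, sin θ = -24/25: (-3, -3) → (-93/25, 51/25)
T2 reflect across x = 0: (-93/25, 51/25) → (93/25, 51/25)
T3 shear: x ← x − 1/2·y: (93/25, 51/25) → (27/10, 51/25)
T4 scale by (1/2, -3): (27/10, 51/25) → (27/20, -153/25)
T5 rotate counter-clockwise with cos θ = -5/13, sin θ = 12/13: (27/20, -153/25) → (513/100, 18/5)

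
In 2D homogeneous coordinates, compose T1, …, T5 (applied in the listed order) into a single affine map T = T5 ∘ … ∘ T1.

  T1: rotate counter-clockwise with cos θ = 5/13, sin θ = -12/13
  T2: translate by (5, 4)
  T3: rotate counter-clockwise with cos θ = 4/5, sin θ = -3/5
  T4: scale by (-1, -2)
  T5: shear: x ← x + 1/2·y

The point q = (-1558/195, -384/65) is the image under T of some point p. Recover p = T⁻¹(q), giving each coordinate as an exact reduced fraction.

p = (-7/3, -2)

T1 = [5/13 12/13 0; -12/13 5/13 0; 0 0 1]
T2·T1 = [5/13 12/13 5; -12/13 5/13 4; 0 0 1]
T3·…·T1 = [-16/65 63/65 32/5; -63/65 -16/65 1/5; 0 0 1]
T4·…·T1 = [16/65 -63/65 -32/5; 126/65 32/65 -2/5; 0 0 1]
T5·…·T1 = [79/65 -47/65 -33/5; 126/65 32/65 -2/5; 0 0 1]
det M = 2; M⁻¹ = [16/65 47/130 23/13; -63/65 79/130 -80/13; 0 0 1]
M⁻¹ · (-1558/195, -384/65)ᵀ = (-7/3, -2)ᵀ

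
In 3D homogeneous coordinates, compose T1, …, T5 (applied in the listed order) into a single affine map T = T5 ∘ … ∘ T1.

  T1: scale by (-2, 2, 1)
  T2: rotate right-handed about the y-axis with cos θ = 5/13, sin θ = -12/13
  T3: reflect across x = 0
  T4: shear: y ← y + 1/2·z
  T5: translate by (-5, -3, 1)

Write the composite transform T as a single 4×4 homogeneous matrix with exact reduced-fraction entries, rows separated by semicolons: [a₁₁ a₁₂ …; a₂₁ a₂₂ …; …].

T1 = [-2 0 0 0; 0 2 0 0; 0 0 1 0; 0 0 0 1]
T2·T1 = [-10/13 0 -12/13 0; 0 2 0 0; -24/13 0 5/13 0; 0 0 0 1]
T3·…·T1 = [10/13 0 12/13 0; 0 2 0 0; -24/13 0 5/13 0; 0 0 0 1]
T4·…·T1 = [10/13 0 12/13 0; -12/13 2 5/26 0; -24/13 0 5/13 0; 0 0 0 1]
T5·…·T1 = [10/13 0 12/13 -5; -12/13 2 5/26 -3; -24/13 0 5/13 1; 0 0 0 1]

T = [10/13 0 12/13 -5; -12/13 2 5/26 -3; -24/13 0 5/13 1; 0 0 0 1]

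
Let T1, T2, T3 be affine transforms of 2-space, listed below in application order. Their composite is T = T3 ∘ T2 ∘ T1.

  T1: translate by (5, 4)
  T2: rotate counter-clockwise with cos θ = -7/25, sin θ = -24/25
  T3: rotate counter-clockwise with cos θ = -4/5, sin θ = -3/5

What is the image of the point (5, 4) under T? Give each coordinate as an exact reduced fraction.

T(p) = (-1376/125, 818/125)

T1 translate by (5, 4): (5, 4) → (10, 8)
T2 rotate counter-clockwise with cos θ = -7/25, sin θ = -24/25: (10, 8) → (122/25, -296/25)
T3 rotate counter-clockwise with cos θ = -4/5, sin θ = -3/5: (122/25, -296/25) → (-1376/125, 818/125)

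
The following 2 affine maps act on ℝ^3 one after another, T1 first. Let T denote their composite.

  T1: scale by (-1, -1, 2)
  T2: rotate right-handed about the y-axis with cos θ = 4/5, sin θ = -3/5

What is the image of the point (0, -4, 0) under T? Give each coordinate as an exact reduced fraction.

T1 scale by (-1, -1, 2): (0, -4, 0) → (0, 4, 0)
T2 rotate right-handed about the y-axis with cos θ = 4/5, sin θ = -3/5: (0, 4, 0) → (0, 4, 0)

T(p) = (0, 4, 0)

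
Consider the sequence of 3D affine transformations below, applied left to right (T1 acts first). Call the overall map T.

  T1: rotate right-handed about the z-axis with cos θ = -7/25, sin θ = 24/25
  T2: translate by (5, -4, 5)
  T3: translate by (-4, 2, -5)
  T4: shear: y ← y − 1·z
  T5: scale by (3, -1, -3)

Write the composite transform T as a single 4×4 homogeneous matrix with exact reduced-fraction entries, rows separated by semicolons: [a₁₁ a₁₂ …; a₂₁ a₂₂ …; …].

T = [-21/25 -72/25 0 3; -24/25 7/25 1 2; 0 0 -3 0; 0 0 0 1]

T1 = [-7/25 -24/25 0 0; 24/25 -7/25 0 0; 0 0 1 0; 0 0 0 1]
T2·T1 = [-7/25 -24/25 0 5; 24/25 -7/25 0 -4; 0 0 1 5; 0 0 0 1]
T3·…·T1 = [-7/25 -24/25 0 1; 24/25 -7/25 0 -2; 0 0 1 0; 0 0 0 1]
T4·…·T1 = [-7/25 -24/25 0 1; 24/25 -7/25 -1 -2; 0 0 1 0; 0 0 0 1]
T5·…·T1 = [-21/25 -72/25 0 3; -24/25 7/25 1 2; 0 0 -3 0; 0 0 0 1]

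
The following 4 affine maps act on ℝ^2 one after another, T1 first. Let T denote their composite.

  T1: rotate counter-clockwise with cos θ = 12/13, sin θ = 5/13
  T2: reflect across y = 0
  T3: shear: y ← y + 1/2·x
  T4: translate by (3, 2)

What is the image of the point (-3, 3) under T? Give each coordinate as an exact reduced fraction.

T1 rotate counter-clockwise with cos θ = 12/13, sin θ = 5/13: (-3, 3) → (-51/13, 21/13)
T2 reflect across y = 0: (-51/13, 21/13) → (-51/13, -21/13)
T3 shear: y ← y + 1/2·x: (-51/13, -21/13) → (-51/13, -93/26)
T4 translate by (3, 2): (-51/13, -93/26) → (-12/13, -41/26)

T(p) = (-12/13, -41/26)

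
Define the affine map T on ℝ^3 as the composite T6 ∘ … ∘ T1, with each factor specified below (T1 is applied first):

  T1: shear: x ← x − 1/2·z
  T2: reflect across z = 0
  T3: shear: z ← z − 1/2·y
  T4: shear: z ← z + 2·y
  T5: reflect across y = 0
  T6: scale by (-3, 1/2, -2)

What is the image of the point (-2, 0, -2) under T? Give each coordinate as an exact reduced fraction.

T1 shear: x ← x − 1/2·z: (-2, 0, -2) → (-1, 0, -2)
T2 reflect across z = 0: (-1, 0, -2) → (-1, 0, 2)
T3 shear: z ← z − 1/2·y: (-1, 0, 2) → (-1, 0, 2)
T4 shear: z ← z + 2·y: (-1, 0, 2) → (-1, 0, 2)
T5 reflect across y = 0: (-1, 0, 2) → (-1, 0, 2)
T6 scale by (-3, 1/2, -2): (-1, 0, 2) → (3, 0, -4)

T(p) = (3, 0, -4)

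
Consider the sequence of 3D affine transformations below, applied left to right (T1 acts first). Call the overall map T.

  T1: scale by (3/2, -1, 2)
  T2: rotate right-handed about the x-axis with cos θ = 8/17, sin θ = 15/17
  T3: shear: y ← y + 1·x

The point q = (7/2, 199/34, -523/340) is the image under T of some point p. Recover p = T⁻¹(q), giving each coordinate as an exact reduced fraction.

T1 = [3/2 0 0 0; 0 -1 0 0; 0 0 2 0; 0 0 0 1]
T2·T1 = [3/2 0 0 0; 0 -8/17 -30/17 0; 0 -15/17 16/17 0; 0 0 0 1]
T3·…·T1 = [3/2 0 0 0; 3/2 -8/17 -30/17 0; 0 -15/17 16/17 0; 0 0 0 1]
det M = -3; M⁻¹ = [2/3 0 0 0; 8/17 -8/17 -15/17 0; 15/34 -15/34 4/17 0; 0 0 0 1]
M⁻¹ · (7/2, 199/34, -523/340)ᵀ = (7/3, 1/4, -7/5)ᵀ

p = (7/3, 1/4, -7/5)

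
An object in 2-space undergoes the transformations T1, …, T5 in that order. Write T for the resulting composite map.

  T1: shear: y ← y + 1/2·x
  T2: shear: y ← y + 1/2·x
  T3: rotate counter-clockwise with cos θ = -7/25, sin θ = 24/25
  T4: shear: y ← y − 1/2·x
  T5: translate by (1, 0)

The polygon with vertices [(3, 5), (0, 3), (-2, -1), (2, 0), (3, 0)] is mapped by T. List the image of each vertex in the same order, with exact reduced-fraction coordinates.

image vertices: (-188/25, 49/10), (-47/25, 3/5), (111/25, -14/5), (-37/25, 13/5), (-68/25, 39/10)

T1 shear: y ← y + 1/2·x: (3, 5) → (3, 13/2); (0, 3) → (0, 3); (-2, -1) → (-2, -2); (2, 0) → (2, 1); (3, 0) → (3, 3/2)
T2 shear: y ← y + 1/2·x: (3, 13/2) → (3, 8); (0, 3) → (0, 3); (-2, -2) → (-2, -3); (2, 1) → (2, 2); (3, 3/2) → (3, 3)
T3 rotate counter-clockwise with cos θ = -7/25, sin θ = 24/25: (3, 8) → (-213/25, 16/25); (0, 3) → (-72/25, -21/25); (-2, -3) → (86/25, -27/25); (2, 2) → (-62/25, 34/25); (3, 3) → (-93/25, 51/25)
T4 shear: y ← y − 1/2·x: (-213/25, 16/25) → (-213/25, 49/10); (-72/25, -21/25) → (-72/25, 3/5); (86/25, -27/25) → (86/25, -14/5); (-62/25, 34/25) → (-62/25, 13/5); (-93/25, 51/25) → (-93/25, 39/10)
T5 translate by (1, 0): (-213/25, 49/10) → (-188/25, 49/10); (-72/25, 3/5) → (-47/25, 3/5); (86/25, -14/5) → (111/25, -14/5); (-62/25, 13/5) → (-37/25, 13/5); (-93/25, 39/10) → (-68/25, 39/10)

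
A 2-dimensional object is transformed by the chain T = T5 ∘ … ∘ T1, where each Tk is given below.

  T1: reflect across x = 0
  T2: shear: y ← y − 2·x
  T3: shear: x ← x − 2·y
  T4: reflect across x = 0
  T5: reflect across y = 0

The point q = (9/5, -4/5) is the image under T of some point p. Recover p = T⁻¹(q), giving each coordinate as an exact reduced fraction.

T1 = [-1 0 0; 0 1 0; 0 0 1]
T2·T1 = [-1 0 0; 2 1 0; 0 0 1]
T3·…·T1 = [-5 -2 0; 2 1 0; 0 0 1]
T4·…·T1 = [5 2 0; 2 1 0; 0 0 1]
T5·…·T1 = [5 2 0; -2 -1 0; 0 0 1]
det M = -1; M⁻¹ = [1 2 0; -2 -5 0; 0 0 1]
M⁻¹ · (9/5, -4/5)ᵀ = (1/5, 2/5)ᵀ

p = (1/5, 2/5)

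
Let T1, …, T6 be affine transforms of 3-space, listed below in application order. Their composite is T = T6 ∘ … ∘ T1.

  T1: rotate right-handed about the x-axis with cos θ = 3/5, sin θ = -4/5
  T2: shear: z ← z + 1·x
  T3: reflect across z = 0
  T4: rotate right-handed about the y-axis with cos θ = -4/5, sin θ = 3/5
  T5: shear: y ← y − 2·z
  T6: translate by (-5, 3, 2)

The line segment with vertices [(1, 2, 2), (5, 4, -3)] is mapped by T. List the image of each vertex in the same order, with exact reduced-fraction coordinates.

T1 rotate right-handed about the x-axis with cos θ = 3/5, sin θ = -4/5: (1, 2, 2) → (1, 14/5, -2/5); (5, 4, -3) → (5, 0, -5)
T2 shear: z ← z + 1·x: (1, 14/5, -2/5) → (1, 14/5, 3/5); (5, 0, -5) → (5, 0, 0)
T3 reflect across z = 0: (1, 14/5, 3/5) → (1, 14/5, -3/5); (5, 0, 0) → (5, 0, 0)
T4 rotate right-handed about the y-axis with cos θ = -4/5, sin θ = 3/5: (1, 14/5, -3/5) → (-29/25, 14/5, -3/25); (5, 0, 0) → (-4, 0, -3)
T5 shear: y ← y − 2·z: (-29/25, 14/5, -3/25) → (-29/25, 76/25, -3/25); (-4, 0, -3) → (-4, 6, -3)
T6 translate by (-5, 3, 2): (-29/25, 76/25, -3/25) → (-154/25, 151/25, 47/25); (-4, 6, -3) → (-9, 9, -1)

image vertices: (-154/25, 151/25, 47/25), (-9, 9, -1)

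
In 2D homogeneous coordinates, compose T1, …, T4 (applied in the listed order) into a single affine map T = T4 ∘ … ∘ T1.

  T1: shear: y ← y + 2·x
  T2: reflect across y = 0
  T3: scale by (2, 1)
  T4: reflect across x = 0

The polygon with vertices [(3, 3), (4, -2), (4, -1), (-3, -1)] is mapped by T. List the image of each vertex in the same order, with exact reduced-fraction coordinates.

image vertices: (-6, -9), (-8, -6), (-8, -7), (6, 7)

T1 shear: y ← y + 2·x: (3, 3) → (3, 9); (4, -2) → (4, 6); (4, -1) → (4, 7); (-3, -1) → (-3, -7)
T2 reflect across y = 0: (3, 9) → (3, -9); (4, 6) → (4, -6); (4, 7) → (4, -7); (-3, -7) → (-3, 7)
T3 scale by (2, 1): (3, -9) → (6, -9); (4, -6) → (8, -6); (4, -7) → (8, -7); (-3, 7) → (-6, 7)
T4 reflect across x = 0: (6, -9) → (-6, -9); (8, -6) → (-8, -6); (8, -7) → (-8, -7); (-6, 7) → (6, 7)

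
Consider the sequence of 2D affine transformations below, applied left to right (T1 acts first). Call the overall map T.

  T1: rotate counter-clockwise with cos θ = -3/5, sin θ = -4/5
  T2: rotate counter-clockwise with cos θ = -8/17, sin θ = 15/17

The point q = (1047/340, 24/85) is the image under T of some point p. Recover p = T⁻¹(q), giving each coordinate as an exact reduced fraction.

p = (3, 3/4)

T1 = [-3/5 4/5 0; -4/5 -3/5 0; 0 0 1]
T2·T1 = [84/85 13/85 0; -13/85 84/85 0; 0 0 1]
det M = 1; M⁻¹ = [84/85 -13/85 0; 13/85 84/85 0; 0 0 1]
M⁻¹ · (1047/340, 24/85)ᵀ = (3, 3/4)ᵀ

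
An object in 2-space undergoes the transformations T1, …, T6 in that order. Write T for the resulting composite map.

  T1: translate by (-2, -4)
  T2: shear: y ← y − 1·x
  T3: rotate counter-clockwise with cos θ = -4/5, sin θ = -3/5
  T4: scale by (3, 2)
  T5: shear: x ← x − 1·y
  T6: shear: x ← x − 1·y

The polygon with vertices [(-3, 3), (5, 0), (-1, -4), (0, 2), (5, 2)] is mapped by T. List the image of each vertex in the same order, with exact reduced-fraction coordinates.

T1 translate by (-2, -4): (-3, 3) → (-5, -1); (5, 0) → (3, -4); (-1, -4) → (-3, -8); (0, 2) → (-2, -2); (5, 2) → (3, -2)
T2 shear: y ← y − 1·x: (-5, -1) → (-5, 4); (3, -4) → (3, -7); (-3, -8) → (-3, -5); (-2, -2) → (-2, 0); (3, -2) → (3, -5)
T3 rotate counter-clockwise with cos θ = -4/5, sin θ = -3/5: (-5, 4) → (32/5, -1/5); (3, -7) → (-33/5, 19/5); (-3, -5) → (-3/5, 29/5); (-2, 0) → (8/5, 6/5); (3, -5) → (-27/5, 11/5)
T4 scale by (3, 2): (32/5, -1/5) → (96/5, -2/5); (-33/5, 19/5) → (-99/5, 38/5); (-3/5, 29/5) → (-9/5, 58/5); (8/5, 6/5) → (24/5, 12/5); (-27/5, 11/5) → (-81/5, 22/5)
T5 shear: x ← x − 1·y: (96/5, -2/5) → (98/5, -2/5); (-99/5, 38/5) → (-137/5, 38/5); (-9/5, 58/5) → (-67/5, 58/5); (24/5, 12/5) → (12/5, 12/5); (-81/5, 22/5) → (-103/5, 22/5)
T6 shear: x ← x − 1·y: (98/5, -2/5) → (20, -2/5); (-137/5, 38/5) → (-35, 38/5); (-67/5, 58/5) → (-25, 58/5); (12/5, 12/5) → (0, 12/5); (-103/5, 22/5) → (-25, 22/5)

image vertices: (20, -2/5), (-35, 38/5), (-25, 58/5), (0, 12/5), (-25, 22/5)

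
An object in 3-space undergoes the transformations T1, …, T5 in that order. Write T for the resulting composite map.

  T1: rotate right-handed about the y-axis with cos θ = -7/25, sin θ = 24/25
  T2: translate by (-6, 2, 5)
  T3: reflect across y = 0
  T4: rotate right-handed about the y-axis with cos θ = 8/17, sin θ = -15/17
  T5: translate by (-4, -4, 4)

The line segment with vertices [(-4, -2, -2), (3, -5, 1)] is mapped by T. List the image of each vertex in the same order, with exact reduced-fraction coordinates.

T1 rotate right-handed about the y-axis with cos θ = -7/25, sin θ = 24/25: (-4, -2, -2) → (-4/5, -2, 22/5); (3, -5, 1) → (3/25, -5, -79/25)
T2 translate by (-6, 2, 5): (-4/5, -2, 22/5) → (-34/5, 0, 47/5); (3/25, -5, -79/25) → (-147/25, -3, 46/25)
T3 reflect across y = 0: (-34/5, 0, 47/5) → (-34/5, 0, 47/5); (-147/25, -3, 46/25) → (-147/25, 3, 46/25)
T4 rotate right-handed about the y-axis with cos θ = 8/17, sin θ = -15/17: (-34/5, 0, 47/5) → (-977/85, 0, -134/85); (-147/25, 3, 46/25) → (-1866/425, 3, -1837/425)
T5 translate by (-4, -4, 4): (-977/85, 0, -134/85) → (-1317/85, -4, 206/85); (-1866/425, 3, -1837/425) → (-3566/425, -1, -137/425)

image vertices: (-1317/85, -4, 206/85), (-3566/425, -1, -137/425)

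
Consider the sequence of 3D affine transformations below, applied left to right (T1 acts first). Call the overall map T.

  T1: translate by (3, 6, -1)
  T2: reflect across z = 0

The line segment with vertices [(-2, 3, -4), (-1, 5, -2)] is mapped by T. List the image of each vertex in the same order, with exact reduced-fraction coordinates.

image vertices: (1, 9, 5), (2, 11, 3)

T1 translate by (3, 6, -1): (-2, 3, -4) → (1, 9, -5); (-1, 5, -2) → (2, 11, -3)
T2 reflect across z = 0: (1, 9, -5) → (1, 9, 5); (2, 11, -3) → (2, 11, 3)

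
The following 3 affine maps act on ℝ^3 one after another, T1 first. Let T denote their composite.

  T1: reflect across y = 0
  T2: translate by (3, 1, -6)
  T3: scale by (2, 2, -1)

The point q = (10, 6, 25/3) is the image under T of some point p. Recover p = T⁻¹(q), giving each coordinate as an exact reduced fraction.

p = (2, -2, -7/3)

T1 = [1 0 0 0; 0 -1 0 0; 0 0 1 0; 0 0 0 1]
T2·T1 = [1 0 0 3; 0 -1 0 1; 0 0 1 -6; 0 0 0 1]
T3·…·T1 = [2 0 0 6; 0 -2 0 2; 0 0 -1 6; 0 0 0 1]
det M = 4; M⁻¹ = [1/2 0 0 -3; 0 -1/2 0 1; 0 0 -1 6; 0 0 0 1]
M⁻¹ · (10, 6, 25/3)ᵀ = (2, -2, -7/3)ᵀ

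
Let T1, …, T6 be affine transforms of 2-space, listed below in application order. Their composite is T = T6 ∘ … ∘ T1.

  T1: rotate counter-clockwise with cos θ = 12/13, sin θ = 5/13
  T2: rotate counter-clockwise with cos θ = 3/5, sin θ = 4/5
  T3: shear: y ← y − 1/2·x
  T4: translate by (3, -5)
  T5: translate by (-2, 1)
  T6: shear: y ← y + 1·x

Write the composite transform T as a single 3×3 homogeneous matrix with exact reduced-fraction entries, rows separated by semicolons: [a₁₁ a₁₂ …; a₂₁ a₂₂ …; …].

T = [16/65 -63/65 1; 71/65 -31/130 -3; 0 0 1]

T1 = [12/13 -5/13 0; 5/13 12/13 0; 0 0 1]
T2·T1 = [16/65 -63/65 0; 63/65 16/65 0; 0 0 1]
T3·…·T1 = [16/65 -63/65 0; 11/13 19/26 0; 0 0 1]
T4·…·T1 = [16/65 -63/65 3; 11/13 19/26 -5; 0 0 1]
T5·…·T1 = [16/65 -63/65 1; 11/13 19/26 -4; 0 0 1]
T6·…·T1 = [16/65 -63/65 1; 71/65 -31/130 -3; 0 0 1]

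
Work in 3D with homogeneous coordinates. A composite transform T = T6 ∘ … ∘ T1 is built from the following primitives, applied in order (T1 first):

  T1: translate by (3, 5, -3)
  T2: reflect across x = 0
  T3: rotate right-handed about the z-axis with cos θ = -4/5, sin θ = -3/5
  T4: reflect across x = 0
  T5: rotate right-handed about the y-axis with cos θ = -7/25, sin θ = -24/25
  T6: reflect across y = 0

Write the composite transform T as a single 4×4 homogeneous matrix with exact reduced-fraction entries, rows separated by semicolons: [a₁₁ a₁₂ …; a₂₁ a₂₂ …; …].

T1 = [1 0 0 3; 0 1 0 5; 0 0 1 -3; 0 0 0 1]
T2·T1 = [-1 0 0 -3; 0 1 0 5; 0 0 1 -3; 0 0 0 1]
T3·…·T1 = [4/5 3/5 0 27/5; 3/5 -4/5 0 -11/5; 0 0 1 -3; 0 0 0 1]
T4·…·T1 = [-4/5 -3/5 0 -27/5; 3/5 -4/5 0 -11/5; 0 0 1 -3; 0 0 0 1]
T5·…·T1 = [28/125 21/125 -24/25 549/125; 3/5 -4/5 0 -11/5; -96/125 -72/125 -7/25 -543/125; 0 0 0 1]
T6·…·T1 = [28/125 21/125 -24/25 549/125; -3/5 4/5 0 11/5; -96/125 -72/125 -7/25 -543/125; 0 0 0 1]

T = [28/125 21/125 -24/25 549/125; -3/5 4/5 0 11/5; -96/125 -72/125 -7/25 -543/125; 0 0 0 1]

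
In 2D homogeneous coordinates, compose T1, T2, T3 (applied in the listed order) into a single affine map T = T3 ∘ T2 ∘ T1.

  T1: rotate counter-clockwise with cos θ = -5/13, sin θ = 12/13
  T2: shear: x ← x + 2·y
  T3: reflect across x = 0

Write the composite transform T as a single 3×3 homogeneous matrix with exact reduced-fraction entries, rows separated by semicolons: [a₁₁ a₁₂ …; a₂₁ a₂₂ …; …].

T1 = [-5/13 -12/13 0; 12/13 -5/13 0; 0 0 1]
T2·T1 = [19/13 -22/13 0; 12/13 -5/13 0; 0 0 1]
T3·…·T1 = [-19/13 22/13 0; 12/13 -5/13 0; 0 0 1]

T = [-19/13 22/13 0; 12/13 -5/13 0; 0 0 1]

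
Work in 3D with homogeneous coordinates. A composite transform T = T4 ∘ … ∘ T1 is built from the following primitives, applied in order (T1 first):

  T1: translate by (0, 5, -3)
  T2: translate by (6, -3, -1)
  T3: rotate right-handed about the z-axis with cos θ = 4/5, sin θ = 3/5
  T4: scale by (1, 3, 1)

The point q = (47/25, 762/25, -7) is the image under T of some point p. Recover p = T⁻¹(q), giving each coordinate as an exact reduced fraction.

T1 = [1 0 0 0; 0 1 0 5; 0 0 1 -3; 0 0 0 1]
T2·T1 = [1 0 0 6; 0 1 0 2; 0 0 1 -4; 0 0 0 1]
T3·…·T1 = [4/5 -3/5 0 18/5; 3/5 4/5 0 26/5; 0 0 1 -4; 0 0 0 1]
T4·…·T1 = [4/5 -3/5 0 18/5; 9/5 12/5 0 78/5; 0 0 1 -4; 0 0 0 1]
det M = 3; M⁻¹ = [4/5 1/5 0 -6; -3/5 4/15 0 -2; 0 0 1 4; 0 0 0 1]
M⁻¹ · (47/25, 762/25, -7)ᵀ = (8/5, 5, -3)ᵀ

p = (8/5, 5, -3)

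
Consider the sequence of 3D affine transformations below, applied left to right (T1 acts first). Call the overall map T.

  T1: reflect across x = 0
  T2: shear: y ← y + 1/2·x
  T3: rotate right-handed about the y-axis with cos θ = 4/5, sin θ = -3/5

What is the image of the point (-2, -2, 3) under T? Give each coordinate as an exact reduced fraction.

T(p) = (-1/5, -1, 18/5)

T1 reflect across x = 0: (-2, -2, 3) → (2, -2, 3)
T2 shear: y ← y + 1/2·x: (2, -2, 3) → (2, -1, 3)
T3 rotate right-handed about the y-axis with cos θ = 4/5, sin θ = -3/5: (2, -1, 3) → (-1/5, -1, 18/5)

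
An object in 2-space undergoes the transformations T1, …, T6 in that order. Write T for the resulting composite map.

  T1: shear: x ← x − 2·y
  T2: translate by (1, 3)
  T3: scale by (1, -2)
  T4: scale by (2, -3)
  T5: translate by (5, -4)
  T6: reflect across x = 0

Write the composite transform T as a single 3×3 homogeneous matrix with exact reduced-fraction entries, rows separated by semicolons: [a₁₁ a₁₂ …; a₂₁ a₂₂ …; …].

T = [-2 4 -7; 0 6 14; 0 0 1]

T1 = [1 -2 0; 0 1 0; 0 0 1]
T2·T1 = [1 -2 1; 0 1 3; 0 0 1]
T3·…·T1 = [1 -2 1; 0 -2 -6; 0 0 1]
T4·…·T1 = [2 -4 2; 0 6 18; 0 0 1]
T5·…·T1 = [2 -4 7; 0 6 14; 0 0 1]
T6·…·T1 = [-2 4 -7; 0 6 14; 0 0 1]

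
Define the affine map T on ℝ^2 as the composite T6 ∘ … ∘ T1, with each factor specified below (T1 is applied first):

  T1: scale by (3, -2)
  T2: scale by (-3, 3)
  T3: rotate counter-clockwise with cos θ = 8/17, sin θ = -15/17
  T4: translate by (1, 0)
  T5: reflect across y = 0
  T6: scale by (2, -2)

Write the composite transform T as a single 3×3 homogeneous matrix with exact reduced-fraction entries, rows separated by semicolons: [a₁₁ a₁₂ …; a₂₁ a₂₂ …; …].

T = [-144/17 -180/17 2; 270/17 -96/17 0; 0 0 1]

T1 = [3 0 0; 0 -2 0; 0 0 1]
T2·T1 = [-9 0 0; 0 -6 0; 0 0 1]
T3·…·T1 = [-72/17 -90/17 0; 135/17 -48/17 0; 0 0 1]
T4·…·T1 = [-72/17 -90/17 1; 135/17 -48/17 0; 0 0 1]
T5·…·T1 = [-72/17 -90/17 1; -135/17 48/17 0; 0 0 1]
T6·…·T1 = [-144/17 -180/17 2; 270/17 -96/17 0; 0 0 1]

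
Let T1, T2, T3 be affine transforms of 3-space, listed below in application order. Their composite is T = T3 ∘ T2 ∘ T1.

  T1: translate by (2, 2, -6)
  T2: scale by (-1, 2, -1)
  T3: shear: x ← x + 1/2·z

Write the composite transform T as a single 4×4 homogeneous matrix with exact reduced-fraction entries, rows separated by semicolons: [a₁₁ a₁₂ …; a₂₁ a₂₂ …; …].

T = [-1 0 -1/2 1; 0 2 0 4; 0 0 -1 6; 0 0 0 1]

T1 = [1 0 0 2; 0 1 0 2; 0 0 1 -6; 0 0 0 1]
T2·T1 = [-1 0 0 -2; 0 2 0 4; 0 0 -1 6; 0 0 0 1]
T3·…·T1 = [-1 0 -1/2 1; 0 2 0 4; 0 0 -1 6; 0 0 0 1]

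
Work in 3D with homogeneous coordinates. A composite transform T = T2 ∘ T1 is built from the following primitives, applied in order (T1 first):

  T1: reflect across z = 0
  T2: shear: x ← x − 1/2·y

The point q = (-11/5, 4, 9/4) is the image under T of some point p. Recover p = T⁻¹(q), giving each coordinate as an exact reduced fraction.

p = (-1/5, 4, -9/4)

T1 = [1 0 0 0; 0 1 0 0; 0 0 -1 0; 0 0 0 1]
T2·T1 = [1 -1/2 0 0; 0 1 0 0; 0 0 -1 0; 0 0 0 1]
det M = -1; M⁻¹ = [1 1/2 0 0; 0 1 0 0; 0 0 -1 0; 0 0 0 1]
M⁻¹ · (-11/5, 4, 9/4)ᵀ = (-1/5, 4, -9/4)ᵀ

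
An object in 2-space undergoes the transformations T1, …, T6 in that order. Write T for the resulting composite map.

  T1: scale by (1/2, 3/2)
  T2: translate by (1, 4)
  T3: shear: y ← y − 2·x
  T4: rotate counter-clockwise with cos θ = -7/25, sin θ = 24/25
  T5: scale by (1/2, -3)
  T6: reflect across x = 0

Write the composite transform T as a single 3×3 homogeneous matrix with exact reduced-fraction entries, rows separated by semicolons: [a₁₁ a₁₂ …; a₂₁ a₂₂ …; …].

T1 = [1/2 0 0; 0 3/2 0; 0 0 1]
T2·T1 = [1/2 0 1; 0 3/2 4; 0 0 1]
T3·…·T1 = [1/2 0 1; -1 3/2 2; 0 0 1]
T4·…·T1 = [41/50 -36/25 -11/5; 19/25 -21/50 2/5; 0 0 1]
T5·…·T1 = [41/100 -18/25 -11/10; -57/25 63/50 -6/5; 0 0 1]
T6·…·T1 = [-41/100 18/25 11/10; -57/25 63/50 -6/5; 0 0 1]

T = [-41/100 18/25 11/10; -57/25 63/50 -6/5; 0 0 1]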